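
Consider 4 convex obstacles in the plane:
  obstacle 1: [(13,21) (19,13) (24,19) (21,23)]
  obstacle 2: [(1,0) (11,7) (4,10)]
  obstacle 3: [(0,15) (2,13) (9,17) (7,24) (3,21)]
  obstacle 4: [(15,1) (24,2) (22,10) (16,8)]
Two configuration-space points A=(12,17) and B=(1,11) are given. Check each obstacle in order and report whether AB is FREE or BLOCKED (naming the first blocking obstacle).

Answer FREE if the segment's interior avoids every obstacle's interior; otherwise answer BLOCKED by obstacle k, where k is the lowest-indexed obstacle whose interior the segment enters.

FREE

Obstacle 1 [(13,21) (19,13) (24,19) (21,23)]:
  edge (13,21)–(19,13): clear
  edge (19,13)–(24,19): clear
  edge (24,19)–(21,23): clear
  edge (21,23)–(13,21): clear
  midpoint (13/2,14) outside
  → clear
Obstacle 2 [(1,0) (11,7) (4,10)]:
  edge (1,0)–(11,7): clear
  edge (11,7)–(4,10): clear
  edge (4,10)–(1,0): clear
  midpoint (13/2,14) outside
  → clear
Obstacle 3 [(0,15) (2,13) (9,17) (7,24) (3,21)]:
  edge (0,15)–(2,13): clear
  edge (2,13)–(9,17): clear
  edge (9,17)–(7,24): clear
  edge (7,24)–(3,21): clear
  edge (3,21)–(0,15): clear
  midpoint (13/2,14) outside
  → clear
Obstacle 4 [(15,1) (24,2) (22,10) (16,8)]:
  edge (15,1)–(24,2): clear
  edge (24,2)–(22,10): clear
  edge (22,10)–(16,8): clear
  edge (16,8)–(15,1): clear
  midpoint (13/2,14) outside
  → clear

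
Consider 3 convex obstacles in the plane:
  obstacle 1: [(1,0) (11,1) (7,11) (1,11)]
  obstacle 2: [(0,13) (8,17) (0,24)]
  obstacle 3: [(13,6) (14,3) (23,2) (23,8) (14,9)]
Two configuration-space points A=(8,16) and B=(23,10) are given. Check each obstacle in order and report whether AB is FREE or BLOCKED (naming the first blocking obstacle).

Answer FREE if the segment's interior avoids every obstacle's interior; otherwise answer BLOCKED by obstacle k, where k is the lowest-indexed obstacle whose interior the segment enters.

Obstacle 1 [(1,0) (11,1) (7,11) (1,11)]:
  edge (1,0)–(11,1): clear
  edge (11,1)–(7,11): clear
  edge (7,11)–(1,11): clear
  edge (1,11)–(1,0): clear
  midpoint (31/2,13) outside
  → clear
Obstacle 2 [(0,13) (8,17) (0,24)]:
  edge (0,13)–(8,17): clear
  edge (8,17)–(0,24): clear
  edge (0,24)–(0,13): clear
  midpoint (31/2,13) outside
  → clear
Obstacle 3 [(13,6) (14,3) (23,2) (23,8) (14,9)]:
  edge (13,6)–(14,3): clear
  edge (14,3)–(23,2): clear
  edge (23,2)–(23,8): clear
  edge (23,8)–(14,9): clear
  edge (14,9)–(13,6): clear
  midpoint (31/2,13) outside
  → clear

FREE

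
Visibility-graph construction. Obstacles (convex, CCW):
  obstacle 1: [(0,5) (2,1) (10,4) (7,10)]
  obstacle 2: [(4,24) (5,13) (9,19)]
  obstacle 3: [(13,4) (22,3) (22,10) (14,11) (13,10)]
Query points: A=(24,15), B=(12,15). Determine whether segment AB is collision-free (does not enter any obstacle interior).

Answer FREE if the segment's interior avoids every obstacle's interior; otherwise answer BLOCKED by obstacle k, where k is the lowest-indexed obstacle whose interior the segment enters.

FREE

Obstacle 1 [(0,5) (2,1) (10,4) (7,10)]:
  edge (0,5)–(2,1): clear
  edge (2,1)–(10,4): clear
  edge (10,4)–(7,10): clear
  edge (7,10)–(0,5): clear
  midpoint (18,15) outside
  → clear
Obstacle 2 [(4,24) (5,13) (9,19)]:
  edge (4,24)–(5,13): clear
  edge (5,13)–(9,19): clear
  edge (9,19)–(4,24): clear
  midpoint (18,15) outside
  → clear
Obstacle 3 [(13,4) (22,3) (22,10) (14,11) (13,10)]:
  edge (13,4)–(22,3): clear
  edge (22,3)–(22,10): clear
  edge (22,10)–(14,11): clear
  edge (14,11)–(13,10): clear
  edge (13,10)–(13,4): clear
  midpoint (18,15) outside
  → clear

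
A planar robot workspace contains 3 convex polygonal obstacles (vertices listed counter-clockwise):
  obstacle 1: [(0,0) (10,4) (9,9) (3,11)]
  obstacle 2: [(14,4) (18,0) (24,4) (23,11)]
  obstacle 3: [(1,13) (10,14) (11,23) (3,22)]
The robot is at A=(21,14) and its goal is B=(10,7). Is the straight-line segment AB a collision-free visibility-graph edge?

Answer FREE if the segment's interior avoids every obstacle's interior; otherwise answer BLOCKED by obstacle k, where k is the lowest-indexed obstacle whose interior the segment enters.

FREE

Obstacle 1 [(0,0) (10,4) (9,9) (3,11)]:
  edge (0,0)–(10,4): clear
  edge (10,4)–(9,9): clear
  edge (9,9)–(3,11): clear
  edge (3,11)–(0,0): clear
  midpoint (31/2,21/2) outside
  → clear
Obstacle 2 [(14,4) (18,0) (24,4) (23,11)]:
  edge (14,4)–(18,0): clear
  edge (18,0)–(24,4): clear
  edge (24,4)–(23,11): clear
  edge (23,11)–(14,4): clear
  midpoint (31/2,21/2) outside
  → clear
Obstacle 3 [(1,13) (10,14) (11,23) (3,22)]:
  edge (1,13)–(10,14): clear
  edge (10,14)–(11,23): clear
  edge (11,23)–(3,22): clear
  edge (3,22)–(1,13): clear
  midpoint (31/2,21/2) outside
  → clear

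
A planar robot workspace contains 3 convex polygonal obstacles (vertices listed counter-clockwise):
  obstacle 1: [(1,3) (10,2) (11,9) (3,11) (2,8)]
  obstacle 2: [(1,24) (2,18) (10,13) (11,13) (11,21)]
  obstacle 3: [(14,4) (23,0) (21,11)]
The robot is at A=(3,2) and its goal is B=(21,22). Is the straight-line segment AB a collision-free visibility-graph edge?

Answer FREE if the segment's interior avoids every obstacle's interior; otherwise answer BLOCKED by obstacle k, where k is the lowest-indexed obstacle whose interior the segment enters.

BLOCKED by obstacle 1

Obstacle 1 [(1,3) (10,2) (11,9) (3,11) (2,8)]:
  edge (1,3)–(10,2): crosses AB
  edge (10,2)–(11,9): clear
  edge (11,9)–(3,11): crosses AB
  edge (3,11)–(2,8): clear
  edge (2,8)–(1,3): clear
  → BLOCKED
Obstacle 2 [(1,24) (2,18) (10,13) (11,13) (11,21)]:
  edge (1,24)–(2,18): clear
  edge (2,18)–(10,13): clear
  edge (10,13)–(11,13): clear
  edge (11,13)–(11,21): clear
  edge (11,21)–(1,24): clear
  midpoint (12,12) outside
  → clear
Obstacle 3 [(14,4) (23,0) (21,11)]:
  edge (14,4)–(23,0): clear
  edge (23,0)–(21,11): clear
  edge (21,11)–(14,4): clear
  midpoint (12,12) outside
  → clear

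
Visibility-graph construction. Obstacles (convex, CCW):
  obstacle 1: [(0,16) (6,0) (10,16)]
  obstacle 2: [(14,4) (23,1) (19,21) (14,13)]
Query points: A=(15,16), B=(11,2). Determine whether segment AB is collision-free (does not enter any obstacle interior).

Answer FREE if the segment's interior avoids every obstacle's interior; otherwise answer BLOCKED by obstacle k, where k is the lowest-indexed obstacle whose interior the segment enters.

BLOCKED by obstacle 2

Obstacle 1 [(0,16) (6,0) (10,16)]:
  edge (0,16)–(6,0): clear
  edge (6,0)–(10,16): clear
  edge (10,16)–(0,16): clear
  midpoint (13,9) outside
  → clear
Obstacle 2 [(14,4) (23,1) (19,21) (14,13)]:
  edge (14,4)–(23,1): clear
  edge (23,1)–(19,21): clear
  edge (19,21)–(14,13): crosses AB
  edge (14,13)–(14,4): crosses AB
  → BLOCKED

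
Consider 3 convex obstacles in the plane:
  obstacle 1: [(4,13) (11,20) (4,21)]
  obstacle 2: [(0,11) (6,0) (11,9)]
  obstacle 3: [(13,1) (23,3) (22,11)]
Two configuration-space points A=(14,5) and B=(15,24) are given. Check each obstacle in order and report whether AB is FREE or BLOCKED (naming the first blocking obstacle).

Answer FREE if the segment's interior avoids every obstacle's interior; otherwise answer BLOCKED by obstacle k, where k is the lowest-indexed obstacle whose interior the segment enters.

Obstacle 1 [(4,13) (11,20) (4,21)]:
  edge (4,13)–(11,20): clear
  edge (11,20)–(4,21): clear
  edge (4,21)–(4,13): clear
  midpoint (29/2,29/2) outside
  → clear
Obstacle 2 [(0,11) (6,0) (11,9)]:
  edge (0,11)–(6,0): clear
  edge (6,0)–(11,9): clear
  edge (11,9)–(0,11): clear
  midpoint (29/2,29/2) outside
  → clear
Obstacle 3 [(13,1) (23,3) (22,11)]:
  edge (13,1)–(23,3): clear
  edge (23,3)–(22,11): clear
  edge (22,11)–(13,1): clear
  midpoint (29/2,29/2) outside
  → clear

FREE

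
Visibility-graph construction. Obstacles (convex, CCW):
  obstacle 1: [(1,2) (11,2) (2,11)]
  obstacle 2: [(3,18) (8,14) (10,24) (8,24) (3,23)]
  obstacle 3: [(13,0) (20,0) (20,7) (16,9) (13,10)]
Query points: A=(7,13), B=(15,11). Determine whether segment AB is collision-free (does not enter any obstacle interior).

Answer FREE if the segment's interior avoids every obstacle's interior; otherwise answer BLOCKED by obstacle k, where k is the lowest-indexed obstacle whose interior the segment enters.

Obstacle 1 [(1,2) (11,2) (2,11)]:
  edge (1,2)–(11,2): clear
  edge (11,2)–(2,11): clear
  edge (2,11)–(1,2): clear
  midpoint (11,12) outside
  → clear
Obstacle 2 [(3,18) (8,14) (10,24) (8,24) (3,23)]:
  edge (3,18)–(8,14): clear
  edge (8,14)–(10,24): clear
  edge (10,24)–(8,24): clear
  edge (8,24)–(3,23): clear
  edge (3,23)–(3,18): clear
  midpoint (11,12) outside
  → clear
Obstacle 3 [(13,0) (20,0) (20,7) (16,9) (13,10)]:
  edge (13,0)–(20,0): clear
  edge (20,0)–(20,7): clear
  edge (20,7)–(16,9): clear
  edge (16,9)–(13,10): clear
  edge (13,10)–(13,0): clear
  midpoint (11,12) outside
  → clear

FREE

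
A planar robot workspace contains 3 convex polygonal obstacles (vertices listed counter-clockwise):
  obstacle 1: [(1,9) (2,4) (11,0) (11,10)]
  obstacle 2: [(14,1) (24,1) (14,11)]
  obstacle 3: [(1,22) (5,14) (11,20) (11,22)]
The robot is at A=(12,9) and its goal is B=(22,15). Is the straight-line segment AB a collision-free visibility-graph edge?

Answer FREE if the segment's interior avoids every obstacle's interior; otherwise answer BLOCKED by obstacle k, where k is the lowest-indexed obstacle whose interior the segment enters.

Obstacle 1 [(1,9) (2,4) (11,0) (11,10)]:
  edge (1,9)–(2,4): clear
  edge (2,4)–(11,0): clear
  edge (11,0)–(11,10): clear
  edge (11,10)–(1,9): clear
  midpoint (17,12) outside
  → clear
Obstacle 2 [(14,1) (24,1) (14,11)]:
  edge (14,1)–(24,1): clear
  edge (24,1)–(14,11): crosses AB
  edge (14,11)–(14,1): crosses AB
  → BLOCKED
Obstacle 3 [(1,22) (5,14) (11,20) (11,22)]:
  edge (1,22)–(5,14): clear
  edge (5,14)–(11,20): clear
  edge (11,20)–(11,22): clear
  edge (11,22)–(1,22): clear
  midpoint (17,12) outside
  → clear

BLOCKED by obstacle 2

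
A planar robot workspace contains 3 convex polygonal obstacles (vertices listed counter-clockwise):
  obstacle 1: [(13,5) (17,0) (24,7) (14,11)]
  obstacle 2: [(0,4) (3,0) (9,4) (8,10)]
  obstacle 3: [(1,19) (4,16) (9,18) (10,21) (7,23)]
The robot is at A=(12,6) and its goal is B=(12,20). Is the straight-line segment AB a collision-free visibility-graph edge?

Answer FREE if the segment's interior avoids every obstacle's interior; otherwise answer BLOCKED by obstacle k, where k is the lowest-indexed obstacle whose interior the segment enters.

Obstacle 1 [(13,5) (17,0) (24,7) (14,11)]:
  edge (13,5)–(17,0): clear
  edge (17,0)–(24,7): clear
  edge (24,7)–(14,11): clear
  edge (14,11)–(13,5): clear
  midpoint (12,13) outside
  → clear
Obstacle 2 [(0,4) (3,0) (9,4) (8,10)]:
  edge (0,4)–(3,0): clear
  edge (3,0)–(9,4): clear
  edge (9,4)–(8,10): clear
  edge (8,10)–(0,4): clear
  midpoint (12,13) outside
  → clear
Obstacle 3 [(1,19) (4,16) (9,18) (10,21) (7,23)]:
  edge (1,19)–(4,16): clear
  edge (4,16)–(9,18): clear
  edge (9,18)–(10,21): clear
  edge (10,21)–(7,23): clear
  edge (7,23)–(1,19): clear
  midpoint (12,13) outside
  → clear

FREE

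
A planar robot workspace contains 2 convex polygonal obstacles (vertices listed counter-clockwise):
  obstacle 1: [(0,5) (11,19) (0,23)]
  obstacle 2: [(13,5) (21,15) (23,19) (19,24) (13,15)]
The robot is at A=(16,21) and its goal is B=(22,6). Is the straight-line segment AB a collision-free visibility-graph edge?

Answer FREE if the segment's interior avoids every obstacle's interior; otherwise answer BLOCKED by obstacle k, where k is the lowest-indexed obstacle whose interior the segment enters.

BLOCKED by obstacle 2

Obstacle 1 [(0,5) (11,19) (0,23)]:
  edge (0,5)–(11,19): clear
  edge (11,19)–(0,23): clear
  edge (0,23)–(0,5): clear
  midpoint (19,27/2) outside
  → clear
Obstacle 2 [(13,5) (21,15) (23,19) (19,24) (13,15)]:
  edge (13,5)–(21,15): crosses AB
  edge (21,15)–(23,19): clear
  edge (23,19)–(19,24): clear
  edge (19,24)–(13,15): crosses AB
  edge (13,15)–(13,5): clear
  → BLOCKED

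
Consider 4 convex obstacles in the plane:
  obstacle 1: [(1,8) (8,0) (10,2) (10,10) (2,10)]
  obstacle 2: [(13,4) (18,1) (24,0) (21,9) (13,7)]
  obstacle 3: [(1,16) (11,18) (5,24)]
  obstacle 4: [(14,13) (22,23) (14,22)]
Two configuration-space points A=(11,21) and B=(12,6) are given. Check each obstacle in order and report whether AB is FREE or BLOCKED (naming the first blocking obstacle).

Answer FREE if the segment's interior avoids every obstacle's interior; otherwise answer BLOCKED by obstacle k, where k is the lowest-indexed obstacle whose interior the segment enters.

Obstacle 1 [(1,8) (8,0) (10,2) (10,10) (2,10)]:
  edge (1,8)–(8,0): clear
  edge (8,0)–(10,2): clear
  edge (10,2)–(10,10): clear
  edge (10,10)–(2,10): clear
  edge (2,10)–(1,8): clear
  midpoint (23/2,27/2) outside
  → clear
Obstacle 2 [(13,4) (18,1) (24,0) (21,9) (13,7)]:
  edge (13,4)–(18,1): clear
  edge (18,1)–(24,0): clear
  edge (24,0)–(21,9): clear
  edge (21,9)–(13,7): clear
  edge (13,7)–(13,4): clear
  midpoint (23/2,27/2) outside
  → clear
Obstacle 3 [(1,16) (11,18) (5,24)]:
  edge (1,16)–(11,18): clear
  edge (11,18)–(5,24): clear
  edge (5,24)–(1,16): clear
  midpoint (23/2,27/2) outside
  → clear
Obstacle 4 [(14,13) (22,23) (14,22)]:
  edge (14,13)–(22,23): clear
  edge (22,23)–(14,22): clear
  edge (14,22)–(14,13): clear
  midpoint (23/2,27/2) outside
  → clear

FREE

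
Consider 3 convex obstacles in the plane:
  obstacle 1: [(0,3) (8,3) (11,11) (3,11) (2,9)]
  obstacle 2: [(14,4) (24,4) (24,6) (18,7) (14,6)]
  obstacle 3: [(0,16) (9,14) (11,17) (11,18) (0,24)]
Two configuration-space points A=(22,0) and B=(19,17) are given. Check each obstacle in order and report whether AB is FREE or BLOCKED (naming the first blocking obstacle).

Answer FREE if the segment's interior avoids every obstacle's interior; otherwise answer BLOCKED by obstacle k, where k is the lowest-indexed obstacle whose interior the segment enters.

Obstacle 1 [(0,3) (8,3) (11,11) (3,11) (2,9)]:
  edge (0,3)–(8,3): clear
  edge (8,3)–(11,11): clear
  edge (11,11)–(3,11): clear
  edge (3,11)–(2,9): clear
  edge (2,9)–(0,3): clear
  midpoint (41/2,17/2) outside
  → clear
Obstacle 2 [(14,4) (24,4) (24,6) (18,7) (14,6)]:
  edge (14,4)–(24,4): crosses AB
  edge (24,4)–(24,6): clear
  edge (24,6)–(18,7): crosses AB
  edge (18,7)–(14,6): clear
  edge (14,6)–(14,4): clear
  → BLOCKED
Obstacle 3 [(0,16) (9,14) (11,17) (11,18) (0,24)]:
  edge (0,16)–(9,14): clear
  edge (9,14)–(11,17): clear
  edge (11,17)–(11,18): clear
  edge (11,18)–(0,24): clear
  edge (0,24)–(0,16): clear
  midpoint (41/2,17/2) outside
  → clear

BLOCKED by obstacle 2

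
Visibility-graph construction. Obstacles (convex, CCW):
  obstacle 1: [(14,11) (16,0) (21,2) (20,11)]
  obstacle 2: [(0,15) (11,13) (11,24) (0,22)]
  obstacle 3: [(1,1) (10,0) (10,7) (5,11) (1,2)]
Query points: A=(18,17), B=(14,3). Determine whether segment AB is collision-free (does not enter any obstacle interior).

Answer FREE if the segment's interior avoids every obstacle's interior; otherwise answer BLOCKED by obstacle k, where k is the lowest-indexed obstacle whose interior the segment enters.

Obstacle 1 [(14,11) (16,0) (21,2) (20,11)]:
  edge (14,11)–(16,0): crosses AB
  edge (16,0)–(21,2): clear
  edge (21,2)–(20,11): clear
  edge (20,11)–(14,11): crosses AB
  → BLOCKED
Obstacle 2 [(0,15) (11,13) (11,24) (0,22)]:
  edge (0,15)–(11,13): clear
  edge (11,13)–(11,24): clear
  edge (11,24)–(0,22): clear
  edge (0,22)–(0,15): clear
  midpoint (16,10) outside
  → clear
Obstacle 3 [(1,1) (10,0) (10,7) (5,11) (1,2)]:
  edge (1,1)–(10,0): clear
  edge (10,0)–(10,7): clear
  edge (10,7)–(5,11): clear
  edge (5,11)–(1,2): clear
  edge (1,2)–(1,1): clear
  midpoint (16,10) outside
  → clear

BLOCKED by obstacle 1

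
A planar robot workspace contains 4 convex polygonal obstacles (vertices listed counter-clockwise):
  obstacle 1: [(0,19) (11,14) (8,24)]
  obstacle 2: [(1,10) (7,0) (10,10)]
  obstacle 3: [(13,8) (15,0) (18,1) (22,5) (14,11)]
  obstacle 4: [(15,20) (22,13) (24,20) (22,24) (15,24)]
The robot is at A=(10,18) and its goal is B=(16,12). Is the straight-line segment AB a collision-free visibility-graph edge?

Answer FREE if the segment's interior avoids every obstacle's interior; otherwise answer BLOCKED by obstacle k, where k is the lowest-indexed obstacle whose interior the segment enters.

Obstacle 1 [(0,19) (11,14) (8,24)]:
  edge (0,19)–(11,14): clear
  edge (11,14)–(8,24): clear
  edge (8,24)–(0,19): clear
  midpoint (13,15) outside
  → clear
Obstacle 2 [(1,10) (7,0) (10,10)]:
  edge (1,10)–(7,0): clear
  edge (7,0)–(10,10): clear
  edge (10,10)–(1,10): clear
  midpoint (13,15) outside
  → clear
Obstacle 3 [(13,8) (15,0) (18,1) (22,5) (14,11)]:
  edge (13,8)–(15,0): clear
  edge (15,0)–(18,1): clear
  edge (18,1)–(22,5): clear
  edge (22,5)–(14,11): clear
  edge (14,11)–(13,8): clear
  midpoint (13,15) outside
  → clear
Obstacle 4 [(15,20) (22,13) (24,20) (22,24) (15,24)]:
  edge (15,20)–(22,13): clear
  edge (22,13)–(24,20): clear
  edge (24,20)–(22,24): clear
  edge (22,24)–(15,24): clear
  edge (15,24)–(15,20): clear
  midpoint (13,15) outside
  → clear

FREE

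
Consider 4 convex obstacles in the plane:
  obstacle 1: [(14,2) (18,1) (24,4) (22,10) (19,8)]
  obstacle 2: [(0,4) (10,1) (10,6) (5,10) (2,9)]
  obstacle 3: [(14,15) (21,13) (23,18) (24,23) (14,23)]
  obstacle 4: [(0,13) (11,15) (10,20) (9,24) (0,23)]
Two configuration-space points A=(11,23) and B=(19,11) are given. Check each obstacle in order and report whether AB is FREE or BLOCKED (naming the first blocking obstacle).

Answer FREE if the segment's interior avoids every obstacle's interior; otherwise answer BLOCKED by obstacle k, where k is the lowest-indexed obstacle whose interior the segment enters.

Obstacle 1 [(14,2) (18,1) (24,4) (22,10) (19,8)]:
  edge (14,2)–(18,1): clear
  edge (18,1)–(24,4): clear
  edge (24,4)–(22,10): clear
  edge (22,10)–(19,8): clear
  edge (19,8)–(14,2): clear
  midpoint (15,17) outside
  → clear
Obstacle 2 [(0,4) (10,1) (10,6) (5,10) (2,9)]:
  edge (0,4)–(10,1): clear
  edge (10,1)–(10,6): clear
  edge (10,6)–(5,10): clear
  edge (5,10)–(2,9): clear
  edge (2,9)–(0,4): clear
  midpoint (15,17) outside
  → clear
Obstacle 3 [(14,15) (21,13) (23,18) (24,23) (14,23)]:
  edge (14,15)–(21,13): crosses AB
  edge (21,13)–(23,18): clear
  edge (23,18)–(24,23): clear
  edge (24,23)–(14,23): clear
  edge (14,23)–(14,15): crosses AB
  → BLOCKED
Obstacle 4 [(0,13) (11,15) (10,20) (9,24) (0,23)]:
  edge (0,13)–(11,15): clear
  edge (11,15)–(10,20): clear
  edge (10,20)–(9,24): clear
  edge (9,24)–(0,23): clear
  edge (0,23)–(0,13): clear
  midpoint (15,17) outside
  → clear

BLOCKED by obstacle 3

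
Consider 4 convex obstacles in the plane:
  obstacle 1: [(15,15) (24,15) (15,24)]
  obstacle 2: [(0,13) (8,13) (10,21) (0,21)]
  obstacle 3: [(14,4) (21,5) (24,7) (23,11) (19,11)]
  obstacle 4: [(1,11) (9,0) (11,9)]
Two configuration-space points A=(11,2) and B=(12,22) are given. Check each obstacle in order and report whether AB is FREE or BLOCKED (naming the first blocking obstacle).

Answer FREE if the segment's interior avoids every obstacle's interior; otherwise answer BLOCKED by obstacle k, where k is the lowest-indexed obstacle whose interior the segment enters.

Obstacle 1 [(15,15) (24,15) (15,24)]:
  edge (15,15)–(24,15): clear
  edge (24,15)–(15,24): clear
  edge (15,24)–(15,15): clear
  midpoint (23/2,12) outside
  → clear
Obstacle 2 [(0,13) (8,13) (10,21) (0,21)]:
  edge (0,13)–(8,13): clear
  edge (8,13)–(10,21): clear
  edge (10,21)–(0,21): clear
  edge (0,21)–(0,13): clear
  midpoint (23/2,12) outside
  → clear
Obstacle 3 [(14,4) (21,5) (24,7) (23,11) (19,11)]:
  edge (14,4)–(21,5): clear
  edge (21,5)–(24,7): clear
  edge (24,7)–(23,11): clear
  edge (23,11)–(19,11): clear
  edge (19,11)–(14,4): clear
  midpoint (23/2,12) outside
  → clear
Obstacle 4 [(1,11) (9,0) (11,9)]:
  edge (1,11)–(9,0): clear
  edge (9,0)–(11,9): clear
  edge (11,9)–(1,11): clear
  midpoint (23/2,12) outside
  → clear

FREE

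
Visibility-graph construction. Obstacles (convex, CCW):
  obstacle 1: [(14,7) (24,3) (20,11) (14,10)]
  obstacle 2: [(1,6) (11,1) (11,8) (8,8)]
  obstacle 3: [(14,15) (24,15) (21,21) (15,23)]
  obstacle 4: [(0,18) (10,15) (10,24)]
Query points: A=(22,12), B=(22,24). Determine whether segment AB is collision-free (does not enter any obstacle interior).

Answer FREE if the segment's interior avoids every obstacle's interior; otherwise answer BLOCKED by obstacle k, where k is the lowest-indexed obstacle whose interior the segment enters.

Obstacle 1 [(14,7) (24,3) (20,11) (14,10)]:
  edge (14,7)–(24,3): clear
  edge (24,3)–(20,11): clear
  edge (20,11)–(14,10): clear
  edge (14,10)–(14,7): clear
  midpoint (22,18) outside
  → clear
Obstacle 2 [(1,6) (11,1) (11,8) (8,8)]:
  edge (1,6)–(11,1): clear
  edge (11,1)–(11,8): clear
  edge (11,8)–(8,8): clear
  edge (8,8)–(1,6): clear
  midpoint (22,18) outside
  → clear
Obstacle 3 [(14,15) (24,15) (21,21) (15,23)]:
  edge (14,15)–(24,15): crosses AB
  edge (24,15)–(21,21): crosses AB
  edge (21,21)–(15,23): clear
  edge (15,23)–(14,15): clear
  → BLOCKED
Obstacle 4 [(0,18) (10,15) (10,24)]:
  edge (0,18)–(10,15): clear
  edge (10,15)–(10,24): clear
  edge (10,24)–(0,18): clear
  midpoint (22,18) outside
  → clear

BLOCKED by obstacle 3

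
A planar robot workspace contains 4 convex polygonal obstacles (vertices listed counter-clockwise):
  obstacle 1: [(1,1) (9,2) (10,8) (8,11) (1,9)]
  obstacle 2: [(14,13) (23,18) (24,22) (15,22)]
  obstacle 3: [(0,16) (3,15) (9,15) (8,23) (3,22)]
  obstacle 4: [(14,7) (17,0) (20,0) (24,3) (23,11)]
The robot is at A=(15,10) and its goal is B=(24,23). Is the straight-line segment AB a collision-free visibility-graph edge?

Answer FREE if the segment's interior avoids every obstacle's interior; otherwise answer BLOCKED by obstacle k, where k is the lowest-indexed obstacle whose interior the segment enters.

BLOCKED by obstacle 2

Obstacle 1 [(1,1) (9,2) (10,8) (8,11) (1,9)]:
  edge (1,1)–(9,2): clear
  edge (9,2)–(10,8): clear
  edge (10,8)–(8,11): clear
  edge (8,11)–(1,9): clear
  edge (1,9)–(1,1): clear
  midpoint (39/2,33/2) outside
  → clear
Obstacle 2 [(14,13) (23,18) (24,22) (15,22)]:
  edge (14,13)–(23,18): crosses AB
  edge (23,18)–(24,22): clear
  edge (24,22)–(15,22): crosses AB
  edge (15,22)–(14,13): clear
  → BLOCKED
Obstacle 3 [(0,16) (3,15) (9,15) (8,23) (3,22)]:
  edge (0,16)–(3,15): clear
  edge (3,15)–(9,15): clear
  edge (9,15)–(8,23): clear
  edge (8,23)–(3,22): clear
  edge (3,22)–(0,16): clear
  midpoint (39/2,33/2) outside
  → clear
Obstacle 4 [(14,7) (17,0) (20,0) (24,3) (23,11)]:
  edge (14,7)–(17,0): clear
  edge (17,0)–(20,0): clear
  edge (20,0)–(24,3): clear
  edge (24,3)–(23,11): clear
  edge (23,11)–(14,7): clear
  midpoint (39/2,33/2) outside
  → clear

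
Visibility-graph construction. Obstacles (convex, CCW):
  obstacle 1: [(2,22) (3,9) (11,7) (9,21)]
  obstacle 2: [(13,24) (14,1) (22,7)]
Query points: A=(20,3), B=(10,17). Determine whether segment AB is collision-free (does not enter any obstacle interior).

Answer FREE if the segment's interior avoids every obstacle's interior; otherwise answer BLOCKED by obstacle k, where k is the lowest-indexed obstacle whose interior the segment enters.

BLOCKED by obstacle 2

Obstacle 1 [(2,22) (3,9) (11,7) (9,21)]:
  edge (2,22)–(3,9): clear
  edge (3,9)–(11,7): clear
  edge (11,7)–(9,21): clear
  edge (9,21)–(2,22): clear
  midpoint (15,10) outside
  → clear
Obstacle 2 [(13,24) (14,1) (22,7)]:
  edge (13,24)–(14,1): crosses AB
  edge (14,1)–(22,7): crosses AB
  edge (22,7)–(13,24): clear
  → BLOCKED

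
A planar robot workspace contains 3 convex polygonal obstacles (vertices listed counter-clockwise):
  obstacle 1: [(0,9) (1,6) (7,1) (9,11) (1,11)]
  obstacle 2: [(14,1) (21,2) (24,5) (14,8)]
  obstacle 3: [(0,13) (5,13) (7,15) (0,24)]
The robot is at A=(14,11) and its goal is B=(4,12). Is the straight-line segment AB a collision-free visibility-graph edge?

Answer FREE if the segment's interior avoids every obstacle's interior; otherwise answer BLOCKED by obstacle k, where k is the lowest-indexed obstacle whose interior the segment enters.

FREE

Obstacle 1 [(0,9) (1,6) (7,1) (9,11) (1,11)]:
  edge (0,9)–(1,6): clear
  edge (1,6)–(7,1): clear
  edge (7,1)–(9,11): clear
  edge (9,11)–(1,11): clear
  edge (1,11)–(0,9): clear
  midpoint (9,23/2) outside
  → clear
Obstacle 2 [(14,1) (21,2) (24,5) (14,8)]:
  edge (14,1)–(21,2): clear
  edge (21,2)–(24,5): clear
  edge (24,5)–(14,8): clear
  edge (14,8)–(14,1): clear
  midpoint (9,23/2) outside
  → clear
Obstacle 3 [(0,13) (5,13) (7,15) (0,24)]:
  edge (0,13)–(5,13): clear
  edge (5,13)–(7,15): clear
  edge (7,15)–(0,24): clear
  edge (0,24)–(0,13): clear
  midpoint (9,23/2) outside
  → clear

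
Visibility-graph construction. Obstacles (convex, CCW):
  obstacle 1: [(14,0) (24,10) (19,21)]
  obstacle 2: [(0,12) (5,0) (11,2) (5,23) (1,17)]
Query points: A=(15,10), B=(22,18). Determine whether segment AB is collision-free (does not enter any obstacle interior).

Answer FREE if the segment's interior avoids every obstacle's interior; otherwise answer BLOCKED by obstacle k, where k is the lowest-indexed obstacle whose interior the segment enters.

Obstacle 1 [(14,0) (24,10) (19,21)]:
  edge (14,0)–(24,10): clear
  edge (24,10)–(19,21): crosses AB
  edge (19,21)–(14,0): crosses AB
  → BLOCKED
Obstacle 2 [(0,12) (5,0) (11,2) (5,23) (1,17)]:
  edge (0,12)–(5,0): clear
  edge (5,0)–(11,2): clear
  edge (11,2)–(5,23): clear
  edge (5,23)–(1,17): clear
  edge (1,17)–(0,12): clear
  midpoint (37/2,14) outside
  → clear

BLOCKED by obstacle 1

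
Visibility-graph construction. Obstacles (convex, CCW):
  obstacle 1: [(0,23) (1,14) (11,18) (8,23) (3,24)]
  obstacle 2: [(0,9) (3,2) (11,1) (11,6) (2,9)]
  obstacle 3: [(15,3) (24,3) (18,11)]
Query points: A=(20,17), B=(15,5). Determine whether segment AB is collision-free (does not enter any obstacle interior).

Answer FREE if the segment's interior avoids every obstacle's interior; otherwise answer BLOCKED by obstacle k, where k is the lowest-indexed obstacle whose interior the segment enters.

FREE

Obstacle 1 [(0,23) (1,14) (11,18) (8,23) (3,24)]:
  edge (0,23)–(1,14): clear
  edge (1,14)–(11,18): clear
  edge (11,18)–(8,23): clear
  edge (8,23)–(3,24): clear
  edge (3,24)–(0,23): clear
  midpoint (35/2,11) outside
  → clear
Obstacle 2 [(0,9) (3,2) (11,1) (11,6) (2,9)]:
  edge (0,9)–(3,2): clear
  edge (3,2)–(11,1): clear
  edge (11,1)–(11,6): clear
  edge (11,6)–(2,9): clear
  edge (2,9)–(0,9): clear
  midpoint (35/2,11) outside
  → clear
Obstacle 3 [(15,3) (24,3) (18,11)]:
  edge (15,3)–(24,3): clear
  edge (24,3)–(18,11): clear
  edge (18,11)–(15,3): clear
  midpoint (35/2,11) outside
  → clear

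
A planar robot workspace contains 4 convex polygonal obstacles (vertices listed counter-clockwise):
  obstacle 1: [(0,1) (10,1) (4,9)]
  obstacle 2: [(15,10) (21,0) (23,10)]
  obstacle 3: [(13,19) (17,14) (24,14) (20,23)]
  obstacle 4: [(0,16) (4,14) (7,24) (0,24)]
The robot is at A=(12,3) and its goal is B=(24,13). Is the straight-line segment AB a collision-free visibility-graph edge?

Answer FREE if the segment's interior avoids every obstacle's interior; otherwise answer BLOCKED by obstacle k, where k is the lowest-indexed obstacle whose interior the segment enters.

BLOCKED by obstacle 2

Obstacle 1 [(0,1) (10,1) (4,9)]:
  edge (0,1)–(10,1): clear
  edge (10,1)–(4,9): clear
  edge (4,9)–(0,1): clear
  midpoint (18,8) outside
  → clear
Obstacle 2 [(15,10) (21,0) (23,10)]:
  edge (15,10)–(21,0): crosses AB
  edge (21,0)–(23,10): clear
  edge (23,10)–(15,10): crosses AB
  → BLOCKED
Obstacle 3 [(13,19) (17,14) (24,14) (20,23)]:
  edge (13,19)–(17,14): clear
  edge (17,14)–(24,14): clear
  edge (24,14)–(20,23): clear
  edge (20,23)–(13,19): clear
  midpoint (18,8) outside
  → clear
Obstacle 4 [(0,16) (4,14) (7,24) (0,24)]:
  edge (0,16)–(4,14): clear
  edge (4,14)–(7,24): clear
  edge (7,24)–(0,24): clear
  edge (0,24)–(0,16): clear
  midpoint (18,8) outside
  → clear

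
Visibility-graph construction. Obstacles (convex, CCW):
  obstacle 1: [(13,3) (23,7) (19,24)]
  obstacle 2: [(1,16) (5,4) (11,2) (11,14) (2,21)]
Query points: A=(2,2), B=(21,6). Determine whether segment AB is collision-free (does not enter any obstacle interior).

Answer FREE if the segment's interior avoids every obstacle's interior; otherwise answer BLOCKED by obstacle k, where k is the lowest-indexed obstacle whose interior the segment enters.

BLOCKED by obstacle 1

Obstacle 1 [(13,3) (23,7) (19,24)]:
  edge (13,3)–(23,7): crosses AB
  edge (23,7)–(19,24): clear
  edge (19,24)–(13,3): crosses AB
  → BLOCKED
Obstacle 2 [(1,16) (5,4) (11,2) (11,14) (2,21)]:
  edge (1,16)–(5,4): clear
  edge (5,4)–(11,2): crosses AB
  edge (11,2)–(11,14): crosses AB
  edge (11,14)–(2,21): clear
  edge (2,21)–(1,16): clear
  → BLOCKED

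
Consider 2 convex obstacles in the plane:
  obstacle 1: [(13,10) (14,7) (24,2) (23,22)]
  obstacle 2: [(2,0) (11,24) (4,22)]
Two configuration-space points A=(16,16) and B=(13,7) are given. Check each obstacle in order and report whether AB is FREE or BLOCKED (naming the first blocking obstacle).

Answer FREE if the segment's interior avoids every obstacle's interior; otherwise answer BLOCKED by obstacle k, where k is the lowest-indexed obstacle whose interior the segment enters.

BLOCKED by obstacle 1

Obstacle 1 [(13,10) (14,7) (24,2) (23,22)]:
  edge (13,10)–(14,7): crosses AB
  edge (14,7)–(24,2): clear
  edge (24,2)–(23,22): clear
  edge (23,22)–(13,10): crosses AB
  → BLOCKED
Obstacle 2 [(2,0) (11,24) (4,22)]:
  edge (2,0)–(11,24): clear
  edge (11,24)–(4,22): clear
  edge (4,22)–(2,0): clear
  midpoint (29/2,23/2) outside
  → clear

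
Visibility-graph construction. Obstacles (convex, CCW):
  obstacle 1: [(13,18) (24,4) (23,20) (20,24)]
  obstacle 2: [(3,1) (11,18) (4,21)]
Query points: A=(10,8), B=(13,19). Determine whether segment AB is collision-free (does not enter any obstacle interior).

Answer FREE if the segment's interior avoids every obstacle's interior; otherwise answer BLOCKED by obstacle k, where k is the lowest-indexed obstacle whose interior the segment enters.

Obstacle 1 [(13,18) (24,4) (23,20) (20,24)]:
  edge (13,18)–(24,4): clear
  edge (24,4)–(23,20): clear
  edge (23,20)–(20,24): clear
  edge (20,24)–(13,18): clear
  midpoint (23/2,27/2) outside
  → clear
Obstacle 2 [(3,1) (11,18) (4,21)]:
  edge (3,1)–(11,18): clear
  edge (11,18)–(4,21): clear
  edge (4,21)–(3,1): clear
  midpoint (23/2,27/2) outside
  → clear

FREE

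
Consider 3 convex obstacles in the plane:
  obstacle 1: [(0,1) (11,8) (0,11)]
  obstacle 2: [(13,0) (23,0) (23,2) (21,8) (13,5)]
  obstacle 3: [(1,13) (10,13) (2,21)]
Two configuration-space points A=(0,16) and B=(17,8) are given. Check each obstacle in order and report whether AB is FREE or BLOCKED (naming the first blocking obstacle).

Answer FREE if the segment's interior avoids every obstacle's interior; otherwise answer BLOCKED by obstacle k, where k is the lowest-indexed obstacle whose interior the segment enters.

Obstacle 1 [(0,1) (11,8) (0,11)]:
  edge (0,1)–(11,8): clear
  edge (11,8)–(0,11): clear
  edge (0,11)–(0,1): clear
  midpoint (17/2,12) outside
  → clear
Obstacle 2 [(13,0) (23,0) (23,2) (21,8) (13,5)]:
  edge (13,0)–(23,0): clear
  edge (23,0)–(23,2): clear
  edge (23,2)–(21,8): clear
  edge (21,8)–(13,5): clear
  edge (13,5)–(13,0): clear
  midpoint (17/2,12) outside
  → clear
Obstacle 3 [(1,13) (10,13) (2,21)]:
  edge (1,13)–(10,13): crosses AB
  edge (10,13)–(2,21): clear
  edge (2,21)–(1,13): crosses AB
  → BLOCKED

BLOCKED by obstacle 3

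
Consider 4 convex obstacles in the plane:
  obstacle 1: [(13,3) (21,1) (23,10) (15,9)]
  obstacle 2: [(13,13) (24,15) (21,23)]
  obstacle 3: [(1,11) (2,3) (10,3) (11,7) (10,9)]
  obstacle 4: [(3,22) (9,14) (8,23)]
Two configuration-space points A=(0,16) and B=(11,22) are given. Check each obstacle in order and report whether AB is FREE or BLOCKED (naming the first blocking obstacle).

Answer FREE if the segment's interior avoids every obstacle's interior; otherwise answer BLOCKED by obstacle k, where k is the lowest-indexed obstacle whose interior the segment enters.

Obstacle 1 [(13,3) (21,1) (23,10) (15,9)]:
  edge (13,3)–(21,1): clear
  edge (21,1)–(23,10): clear
  edge (23,10)–(15,9): clear
  edge (15,9)–(13,3): clear
  midpoint (11/2,19) outside
  → clear
Obstacle 2 [(13,13) (24,15) (21,23)]:
  edge (13,13)–(24,15): clear
  edge (24,15)–(21,23): clear
  edge (21,23)–(13,13): clear
  midpoint (11/2,19) outside
  → clear
Obstacle 3 [(1,11) (2,3) (10,3) (11,7) (10,9)]:
  edge (1,11)–(2,3): clear
  edge (2,3)–(10,3): clear
  edge (10,3)–(11,7): clear
  edge (11,7)–(10,9): clear
  edge (10,9)–(1,11): clear
  midpoint (11/2,19) outside
  → clear
Obstacle 4 [(3,22) (9,14) (8,23)]:
  edge (3,22)–(9,14): crosses AB
  edge (9,14)–(8,23): crosses AB
  edge (8,23)–(3,22): clear
  → BLOCKED

BLOCKED by obstacle 4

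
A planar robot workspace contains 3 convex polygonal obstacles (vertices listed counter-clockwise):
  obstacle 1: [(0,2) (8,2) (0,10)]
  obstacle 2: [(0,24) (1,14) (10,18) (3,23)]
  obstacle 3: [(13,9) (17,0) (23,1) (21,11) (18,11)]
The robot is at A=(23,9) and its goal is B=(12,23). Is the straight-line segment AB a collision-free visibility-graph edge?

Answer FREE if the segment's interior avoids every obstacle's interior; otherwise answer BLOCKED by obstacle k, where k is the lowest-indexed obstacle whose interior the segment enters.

FREE

Obstacle 1 [(0,2) (8,2) (0,10)]:
  edge (0,2)–(8,2): clear
  edge (8,2)–(0,10): clear
  edge (0,10)–(0,2): clear
  midpoint (35/2,16) outside
  → clear
Obstacle 2 [(0,24) (1,14) (10,18) (3,23)]:
  edge (0,24)–(1,14): clear
  edge (1,14)–(10,18): clear
  edge (10,18)–(3,23): clear
  edge (3,23)–(0,24): clear
  midpoint (35/2,16) outside
  → clear
Obstacle 3 [(13,9) (17,0) (23,1) (21,11) (18,11)]:
  edge (13,9)–(17,0): clear
  edge (17,0)–(23,1): clear
  edge (23,1)–(21,11): clear
  edge (21,11)–(18,11): clear
  edge (18,11)–(13,9): clear
  midpoint (35/2,16) outside
  → clear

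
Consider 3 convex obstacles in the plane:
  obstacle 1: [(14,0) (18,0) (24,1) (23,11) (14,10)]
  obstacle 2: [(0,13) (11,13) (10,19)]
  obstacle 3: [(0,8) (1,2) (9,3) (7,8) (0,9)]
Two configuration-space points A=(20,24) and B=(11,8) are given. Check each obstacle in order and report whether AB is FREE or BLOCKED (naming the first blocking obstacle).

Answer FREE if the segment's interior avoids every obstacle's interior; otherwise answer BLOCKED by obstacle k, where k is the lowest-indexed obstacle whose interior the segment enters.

Obstacle 1 [(14,0) (18,0) (24,1) (23,11) (14,10)]:
  edge (14,0)–(18,0): clear
  edge (18,0)–(24,1): clear
  edge (24,1)–(23,11): clear
  edge (23,11)–(14,10): clear
  edge (14,10)–(14,0): clear
  midpoint (31/2,16) outside
  → clear
Obstacle 2 [(0,13) (11,13) (10,19)]:
  edge (0,13)–(11,13): clear
  edge (11,13)–(10,19): clear
  edge (10,19)–(0,13): clear
  midpoint (31/2,16) outside
  → clear
Obstacle 3 [(0,8) (1,2) (9,3) (7,8) (0,9)]:
  edge (0,8)–(1,2): clear
  edge (1,2)–(9,3): clear
  edge (9,3)–(7,8): clear
  edge (7,8)–(0,9): clear
  edge (0,9)–(0,8): clear
  midpoint (31/2,16) outside
  → clear

FREE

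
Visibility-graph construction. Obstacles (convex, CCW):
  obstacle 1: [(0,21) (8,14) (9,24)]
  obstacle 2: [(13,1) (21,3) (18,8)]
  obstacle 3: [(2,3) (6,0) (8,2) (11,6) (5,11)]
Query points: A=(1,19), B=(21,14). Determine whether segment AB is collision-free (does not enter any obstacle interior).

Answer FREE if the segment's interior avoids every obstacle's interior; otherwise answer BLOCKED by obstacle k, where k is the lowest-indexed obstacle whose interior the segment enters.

Obstacle 1 [(0,21) (8,14) (9,24)]:
  edge (0,21)–(8,14): crosses AB
  edge (8,14)–(9,24): crosses AB
  edge (9,24)–(0,21): clear
  → BLOCKED
Obstacle 2 [(13,1) (21,3) (18,8)]:
  edge (13,1)–(21,3): clear
  edge (21,3)–(18,8): clear
  edge (18,8)–(13,1): clear
  midpoint (11,33/2) outside
  → clear
Obstacle 3 [(2,3) (6,0) (8,2) (11,6) (5,11)]:
  edge (2,3)–(6,0): clear
  edge (6,0)–(8,2): clear
  edge (8,2)–(11,6): clear
  edge (11,6)–(5,11): clear
  edge (5,11)–(2,3): clear
  midpoint (11,33/2) outside
  → clear

BLOCKED by obstacle 1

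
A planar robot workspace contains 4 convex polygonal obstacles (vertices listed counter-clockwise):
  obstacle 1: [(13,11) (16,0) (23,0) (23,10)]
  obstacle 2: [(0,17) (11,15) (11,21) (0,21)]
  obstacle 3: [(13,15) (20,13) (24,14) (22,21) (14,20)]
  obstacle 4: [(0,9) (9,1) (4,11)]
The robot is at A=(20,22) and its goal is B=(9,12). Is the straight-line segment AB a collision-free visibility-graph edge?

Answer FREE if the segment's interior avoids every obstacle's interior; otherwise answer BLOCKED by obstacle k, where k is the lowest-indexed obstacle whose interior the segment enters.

Obstacle 1 [(13,11) (16,0) (23,0) (23,10)]:
  edge (13,11)–(16,0): clear
  edge (16,0)–(23,0): clear
  edge (23,0)–(23,10): clear
  edge (23,10)–(13,11): clear
  midpoint (29/2,17) outside
  → clear
Obstacle 2 [(0,17) (11,15) (11,21) (0,21)]:
  edge (0,17)–(11,15): clear
  edge (11,15)–(11,21): clear
  edge (11,21)–(0,21): clear
  edge (0,21)–(0,17): clear
  midpoint (29/2,17) outside
  → clear
Obstacle 3 [(13,15) (20,13) (24,14) (22,21) (14,20)]:
  edge (13,15)–(20,13): clear
  edge (20,13)–(24,14): clear
  edge (24,14)–(22,21): clear
  edge (22,21)–(14,20): crosses AB
  edge (14,20)–(13,15): crosses AB
  → BLOCKED
Obstacle 4 [(0,9) (9,1) (4,11)]:
  edge (0,9)–(9,1): clear
  edge (9,1)–(4,11): clear
  edge (4,11)–(0,9): clear
  midpoint (29/2,17) outside
  → clear

BLOCKED by obstacle 3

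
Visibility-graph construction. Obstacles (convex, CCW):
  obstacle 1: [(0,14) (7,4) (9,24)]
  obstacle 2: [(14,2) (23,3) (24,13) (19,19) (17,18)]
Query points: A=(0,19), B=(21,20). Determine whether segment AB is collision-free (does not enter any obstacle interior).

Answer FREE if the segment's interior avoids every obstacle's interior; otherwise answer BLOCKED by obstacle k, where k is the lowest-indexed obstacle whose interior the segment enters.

BLOCKED by obstacle 1

Obstacle 1 [(0,14) (7,4) (9,24)]:
  edge (0,14)–(7,4): clear
  edge (7,4)–(9,24): crosses AB
  edge (9,24)–(0,14): crosses AB
  → BLOCKED
Obstacle 2 [(14,2) (23,3) (24,13) (19,19) (17,18)]:
  edge (14,2)–(23,3): clear
  edge (23,3)–(24,13): clear
  edge (24,13)–(19,19): clear
  edge (19,19)–(17,18): clear
  edge (17,18)–(14,2): clear
  midpoint (21/2,39/2) outside
  → clear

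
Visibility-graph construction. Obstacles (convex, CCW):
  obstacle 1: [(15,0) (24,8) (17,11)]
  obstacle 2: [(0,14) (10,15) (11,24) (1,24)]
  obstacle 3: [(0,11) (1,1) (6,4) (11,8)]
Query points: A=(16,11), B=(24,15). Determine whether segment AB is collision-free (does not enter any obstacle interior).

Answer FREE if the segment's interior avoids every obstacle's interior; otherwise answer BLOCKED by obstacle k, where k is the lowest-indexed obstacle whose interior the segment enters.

FREE

Obstacle 1 [(15,0) (24,8) (17,11)]:
  edge (15,0)–(24,8): clear
  edge (24,8)–(17,11): clear
  edge (17,11)–(15,0): clear
  midpoint (20,13) outside
  → clear
Obstacle 2 [(0,14) (10,15) (11,24) (1,24)]:
  edge (0,14)–(10,15): clear
  edge (10,15)–(11,24): clear
  edge (11,24)–(1,24): clear
  edge (1,24)–(0,14): clear
  midpoint (20,13) outside
  → clear
Obstacle 3 [(0,11) (1,1) (6,4) (11,8)]:
  edge (0,11)–(1,1): clear
  edge (1,1)–(6,4): clear
  edge (6,4)–(11,8): clear
  edge (11,8)–(0,11): clear
  midpoint (20,13) outside
  → clear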